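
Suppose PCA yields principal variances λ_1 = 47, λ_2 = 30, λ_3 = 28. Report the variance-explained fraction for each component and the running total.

Step 1 — total variance = trace(Sigma) = Σ λ_i = 47 + 30 + 28 = 105.

Step 2 — fraction explained by component i = λ_i / Σ λ:
  PC1: 47/105 = 0.4476
  PC2: 30/105 = 0.2857
  PC3: 28/105 = 0.2667

Step 3 — cumulative fraction after k components = (λ_1 + ... + λ_k) / Σ λ:
  k = 1: 47/105 = 0.4476
  k = 2: (47 + 30)/105 = 77/105 = 0.7333
  k = 3: (47 + 30 + 28)/105 = 105/105 = 1

Summary (fraction, with percent):

explained: PC1 0.4476 (44.76%), PC2 0.2857 (28.57%), PC3 0.2667 (26.67%);  cumulative: 0.4476, 0.7333, 1


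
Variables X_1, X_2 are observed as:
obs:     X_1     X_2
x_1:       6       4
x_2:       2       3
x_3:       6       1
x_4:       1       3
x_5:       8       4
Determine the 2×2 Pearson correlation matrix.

Step 1 — column means:
  mean(X_1) = (6 + 2 + 6 + 1 + 8) / 5 = 23/5 = 4.6
  mean(X_2) = (4 + 3 + 1 + 3 + 4) / 5 = 15/5 = 3

Step 2 — sample variances and covariances s[i,j] = (1/(n-1)) · Σ_k (x_{k,i} - mean_i) · (x_{k,j} - mean_j), with n-1 = 4:
  s[X_1,X_1] = ((1.4)·(1.4) + (-2.6)·(-2.6) + (1.4)·(1.4) + (-3.6)·(-3.6) + (3.4)·(3.4)) / 4 = 35.2/4 = 8.8
  s[X_1,X_2] = ((1.4)·(1) + (-2.6)·(0) + (1.4)·(-2) + (-3.6)·(0) + (3.4)·(1)) / 4 = 2/4 = 0.5
  s[X_2,X_2] = ((1)·(1) + (0)·(0) + (-2)·(-2) + (0)·(0) + (1)·(1)) / 4 = 6/4 = 1.5
  Sample standard deviations s_i = √(s[i,i]):
  s(X_1) = √(8.8) = 2.9665
  s(X_2) = √(1.5) = 1.2247

Step 3 — r_{ij} = s_{ij} / (s_i · s_j):
  r[X_1,X_1] = 1 (diagonal).
  r[X_1,X_2] = 0.5 / (2.9665 · 1.2247) = 0.5 / 3.6332 = 0.1376
  r[X_2,X_2] = 1 (diagonal).

R is symmetric with unit diagonal. Assembling:

R = [[1, 0.1376],
 [0.1376, 1]]


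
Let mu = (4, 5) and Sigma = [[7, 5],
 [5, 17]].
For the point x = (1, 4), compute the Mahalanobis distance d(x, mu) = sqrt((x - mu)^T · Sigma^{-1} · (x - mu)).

Step 1 — centre the observation: (x - mu) = (-3, -1).

Step 2 — invert Sigma. det(Sigma) = 7·17 - (5)² = 94.
  Sigma^{-1} = (1/det) · [[d, -b], [-b, a]] = [[0.1809, -0.0532],
 [-0.0532, 0.0745]].

Step 3 — form the quadratic (x - mu)^T · Sigma^{-1} · (x - mu):
  Sigma^{-1} · (x - mu) = (-0.4894, 0.0851).
  (x - mu)^T · [Sigma^{-1} · (x - mu)] = (-3)·(-0.4894) + (-1)·(0.0851) = 1.383.

Step 4 — take square root: d = √(1.383) ≈ 1.176.

d(x, mu) = √(1.383) ≈ 1.176


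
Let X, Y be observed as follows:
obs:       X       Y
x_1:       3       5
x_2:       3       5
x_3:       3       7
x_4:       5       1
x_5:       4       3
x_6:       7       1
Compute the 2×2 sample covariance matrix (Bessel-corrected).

Step 1 — column means:
  mean(X) = (3 + 3 + 3 + 5 + 4 + 7) / 6 = 25/6 = 4.1667
  mean(Y) = (5 + 5 + 7 + 1 + 3 + 1) / 6 = 22/6 = 3.6667

Step 2 — sample covariance S[i,j] = (1/(n-1)) · Σ_k (x_{k,i} - mean_i) · (x_{k,j} - mean_j), with n-1 = 5.
  S[X,X] = ((-1.1667)·(-1.1667) + (-1.1667)·(-1.1667) + (-1.1667)·(-1.1667) + (0.8333)·(0.8333) + (-0.1667)·(-0.1667) + (2.8333)·(2.8333)) / 5 = 12.8333/5 = 2.5667
  S[X,Y] = ((-1.1667)·(1.3333) + (-1.1667)·(1.3333) + (-1.1667)·(3.3333) + (0.8333)·(-2.6667) + (-0.1667)·(-0.6667) + (2.8333)·(-2.6667)) / 5 = -16.6667/5 = -3.3333
  S[Y,Y] = ((1.3333)·(1.3333) + (1.3333)·(1.3333) + (3.3333)·(3.3333) + (-2.6667)·(-2.6667) + (-0.6667)·(-0.6667) + (-2.6667)·(-2.6667)) / 5 = 29.3333/5 = 5.8667

S is symmetric (S[j,i] = S[i,j]). Assembling:

S = [[2.5667, -3.3333],
 [-3.3333, 5.8667]]


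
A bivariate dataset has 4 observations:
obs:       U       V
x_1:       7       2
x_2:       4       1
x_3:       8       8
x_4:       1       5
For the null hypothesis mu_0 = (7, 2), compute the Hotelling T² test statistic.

Step 1 — sample mean vector:
  mean(U) = (7 + 4 + 8 + 1) / 4 = 20/4 = 5
  mean(V) = (2 + 1 + 8 + 5) / 4 = 16/4 = 4
  x̄ = (5, 4),  deviation x̄ - mu_0 = (5, 4) - (7, 2) = (-2, 2).

Step 2 — sample covariance matrix, S[i,j] = (1/(n-1)) · Σ_k (x_{k,i} - mean_i) · (x_{k,j} - mean_j), divisor n-1 = 3:
  S[U,U] = ((2)·(2) + (-1)·(-1) + (3)·(3) + (-4)·(-4)) / 3 = 30/3 = 10
  S[U,V] = ((2)·(-2) + (-1)·(-3) + (3)·(4) + (-4)·(1)) / 3 = 7/3 = 2.3333
  S[V,V] = ((-2)·(-2) + (-3)·(-3) + (4)·(4) + (1)·(1)) / 3 = 30/3 = 10
  S = [[10, 2.3333],
 [2.3333, 10]].

Step 3 — invert S. det(S) = 10·10 - (2.3333)² = 94.5556.
  S^{-1} = (1/det) · [[d, -b], [-b, a]] = [[0.1058, -0.0247],
 [-0.0247, 0.1058]].

Step 4 — quadratic form (x̄ - mu_0)^T · S^{-1} · (x̄ - mu_0):
  S^{-1} · (x̄ - mu_0) = (-0.2609, 0.2609),
  (x̄ - mu_0)^T · [...] = (-2)·(-0.2609) + (2)·(0.2609) = 1.0435.

Step 5 — scale by n: T² = 4 · 1.0435 = 4.1739.

T² ≈ 4.1739


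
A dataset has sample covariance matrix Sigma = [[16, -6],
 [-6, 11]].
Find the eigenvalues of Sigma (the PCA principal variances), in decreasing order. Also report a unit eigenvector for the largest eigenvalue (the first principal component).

Step 1 — characteristic polynomial of 2×2 Sigma:
  det(Sigma - λI) = λ² - trace · λ + det = 0.
  trace = 16 + 11 = 27, det = 16·11 - (-6)² = 140.
Step 2 — discriminant:
  Δ = trace² - 4·det = 729 - 560 = 169.
Step 3 — eigenvalues:
  λ = (trace ± √Δ)/2 = (27 ± 13)/2,
  λ_1 = 20,  λ_2 = 7.

Step 4 — unit eigenvector for λ_1: solve (Sigma - λ_1 I)v = 0. First row:
  (16 - 20)·v_x + (-6)·v_y = 0, i.e. (-4)·v_x + (-6)·v_y = 0,
  so v ∝ (b, λ_1 - a) = (-6, 4); multiply by -1 so the first entry is positive: u = (6, -4).
  ||u|| = √((6)² + (-4)²) = √(52) ≈ 7.2111,
  v_1 = u/||u|| ≈ (0.8321, -0.5547) (||v_1|| = 1).

λ_1 = 20,  λ_2 = 7;  v_1 ≈ (0.8321, -0.5547)


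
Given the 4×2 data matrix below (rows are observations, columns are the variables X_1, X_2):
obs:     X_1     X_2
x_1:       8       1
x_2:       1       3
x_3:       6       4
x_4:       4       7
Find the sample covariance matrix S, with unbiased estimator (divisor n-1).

Step 1 — column means:
  mean(X_1) = (8 + 1 + 6 + 4) / 4 = 19/4 = 4.75
  mean(X_2) = (1 + 3 + 4 + 7) / 4 = 15/4 = 3.75

Step 2 — sample covariance S[i,j] = (1/(n-1)) · Σ_k (x_{k,i} - mean_i) · (x_{k,j} - mean_j), with n-1 = 3.
  S[X_1,X_1] = ((3.25)·(3.25) + (-3.75)·(-3.75) + (1.25)·(1.25) + (-0.75)·(-0.75)) / 3 = 26.75/3 = 8.9167
  S[X_1,X_2] = ((3.25)·(-2.75) + (-3.75)·(-0.75) + (1.25)·(0.25) + (-0.75)·(3.25)) / 3 = -8.25/3 = -2.75
  S[X_2,X_2] = ((-2.75)·(-2.75) + (-0.75)·(-0.75) + (0.25)·(0.25) + (3.25)·(3.25)) / 3 = 18.75/3 = 6.25

S is symmetric (S[j,i] = S[i,j]). Assembling:

S = [[8.9167, -2.75],
 [-2.75, 6.25]]


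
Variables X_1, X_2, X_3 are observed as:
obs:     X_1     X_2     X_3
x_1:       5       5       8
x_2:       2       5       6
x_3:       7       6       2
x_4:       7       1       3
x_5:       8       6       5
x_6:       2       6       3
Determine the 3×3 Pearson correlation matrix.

Step 1 — column means:
  mean(X_1) = (5 + 2 + 7 + 7 + 8 + 2) / 6 = 31/6 = 5.1667
  mean(X_2) = (5 + 5 + 6 + 1 + 6 + 6) / 6 = 29/6 = 4.8333
  mean(X_3) = (8 + 6 + 2 + 3 + 5 + 3) / 6 = 27/6 = 4.5

Step 2 — sample variances and covariances s[i,j] = (1/(n-1)) · Σ_k (x_{k,i} - mean_i) · (x_{k,j} - mean_j), with n-1 = 5:
  s[X_1,X_1] = ((-0.1667)·(-0.1667) + (-3.1667)·(-3.1667) + (1.8333)·(1.8333) + (1.8333)·(1.8333) + (2.8333)·(2.8333) + (-3.1667)·(-3.1667)) / 5 = 34.8333/5 = 6.9667
  s[X_1,X_2] = ((-0.1667)·(0.1667) + (-3.1667)·(0.1667) + (1.8333)·(1.1667) + (1.8333)·(-3.8333) + (2.8333)·(1.1667) + (-3.1667)·(1.1667)) / 5 = -5.8333/5 = -1.1667
  s[X_1,X_3] = ((-0.1667)·(3.5) + (-3.1667)·(1.5) + (1.8333)·(-2.5) + (1.8333)·(-1.5) + (2.8333)·(0.5) + (-3.1667)·(-1.5)) / 5 = -6.5/5 = -1.3
  s[X_2,X_2] = ((0.1667)·(0.1667) + (0.1667)·(0.1667) + (1.1667)·(1.1667) + (-3.8333)·(-3.8333) + (1.1667)·(1.1667) + (1.1667)·(1.1667)) / 5 = 18.8333/5 = 3.7667
  s[X_2,X_3] = ((0.1667)·(3.5) + (0.1667)·(1.5) + (1.1667)·(-2.5) + (-3.8333)·(-1.5) + (1.1667)·(0.5) + (1.1667)·(-1.5)) / 5 = 2.5/5 = 0.5
  s[X_3,X_3] = ((3.5)·(3.5) + (1.5)·(1.5) + (-2.5)·(-2.5) + (-1.5)·(-1.5) + (0.5)·(0.5) + (-1.5)·(-1.5)) / 5 = 25.5/5 = 5.1
  Sample standard deviations s_i = √(s[i,i]):
  s(X_1) = √(6.9667) = 2.6394
  s(X_2) = √(3.7667) = 1.9408
  s(X_3) = √(5.1) = 2.2583

Step 3 — r_{ij} = s_{ij} / (s_i · s_j):
  r[X_1,X_1] = 1 (diagonal).
  r[X_1,X_2] = -1.1667 / (2.6394 · 1.9408) = -1.1667 / 5.1226 = -0.2277
  r[X_1,X_3] = -1.3 / (2.6394 · 2.2583) = -1.3 / 5.9607 = -0.2181
  r[X_2,X_2] = 1 (diagonal).
  r[X_2,X_3] = 0.5 / (1.9408 · 2.2583) = 0.5 / 4.3829 = 0.1141
  r[X_3,X_3] = 1 (diagonal).

R is symmetric with unit diagonal. Assembling:

R = [[1, -0.2277, -0.2181],
 [-0.2277, 1, 0.1141],
 [-0.2181, 0.1141, 1]]


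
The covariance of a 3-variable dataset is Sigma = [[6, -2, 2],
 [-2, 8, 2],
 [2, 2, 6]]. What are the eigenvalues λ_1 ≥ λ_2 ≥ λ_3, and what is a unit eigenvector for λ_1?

Step 1 — characteristic polynomial p(λ) = det(λI - Sigma) = λ³ - tr·λ² + c_1·λ - det, where tr = trace, c_1 = sum of the principal 2×2 minors, det = det(Sigma):
  tr = 6 + 8 + 6 = 20,
  c_1 = (6·8 - (-2)²) + (6·6 - (2)²) + (8·6 - (2)²) = 44 + 32 + 44 = 120,
  det = 6·(8·6 - (2)²) - (-2)·((-2)·6 - (2)·(2)) + (2)·((-2)·(2) - 8·(2)) = 6·(44) - (-2)·(-16) + (2)·(-20) = 192.
  So p(λ) = λ³ - 20λ² + 120λ - 192.
Step 2 — look for an integer root (rational root theorem: any rational root is an integer divisor of 192). Testing λ = 8:
  p(8) = 512 - 1280 + 960 - 192 = 0  ✓
  Dividing out (λ - 8): p(λ) = (λ - 8)(λ² - 12λ + 24).
Step 3 — remaining eigenvalues from the quadratic λ² - 12λ + 24 = 0:
  Δ = 12² - 4·24 = 144 - 96 = 48,  λ = (12 ± √48)/2 = (12 ± 6.9282)/2 ≈ 9.4641 or 2.5359.
  Sorted: λ_1 = 9.4641,  λ_2 = 8,  λ_3 = 2.5359  (check: sum = 20 = tr ✓).

Step 4 — unit eigenvector for λ_1 ≈ 9.4641: v spans the null space of (Sigma - λ_1 I), whose rows are
  r_1 = (-3.4641, -2, 2),  r_2 = (-2, -1.4641, 2),  r_3 = (2, 2, -3.4641).
  v is orthogonal to every row, so take v ∝ r_1 × r_2 = ((-2)·(2) - (2)·(-1.4641), (2)·(-2) - (-3.4641)·(2), (-3.4641)·(-1.4641) - (-2)·(-2)) ≈ (-1.0718, 2.9282, 1.0718).
  Rescale (multiply by -1 so the first nonzero entry is positive): u = (1.0718, -2.9282, -1.0718).
  ||u|| = √((1.0718)² + (-2.9282)² + (-1.0718)²) = √(10.8719) ≈ 3.2973,  v_1 = u/||u|| ≈ (0.3251, -0.8881, -0.3251) (||v_1|| = 1).

λ_1 = 9.4641,  λ_2 = 8,  λ_3 = 2.5359;  v_1 ≈ (0.3251, -0.8881, -0.3251)


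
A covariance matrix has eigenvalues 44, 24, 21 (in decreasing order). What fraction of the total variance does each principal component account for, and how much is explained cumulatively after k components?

Step 1 — total variance = trace(Sigma) = Σ λ_i = 44 + 24 + 21 = 89.

Step 2 — fraction explained by component i = λ_i / Σ λ:
  PC1: 44/89 = 0.4944
  PC2: 24/89 = 0.2697
  PC3: 21/89 = 0.236

Step 3 — cumulative fraction after k components = (λ_1 + ... + λ_k) / Σ λ:
  k = 1: 44/89 = 0.4944
  k = 2: (44 + 24)/89 = 68/89 = 0.764
  k = 3: (44 + 24 + 21)/89 = 89/89 = 1

Summary (fraction, with percent):

explained: PC1 0.4944 (49.44%), PC2 0.2697 (26.97%), PC3 0.236 (23.6%);  cumulative: 0.4944, 0.764, 1


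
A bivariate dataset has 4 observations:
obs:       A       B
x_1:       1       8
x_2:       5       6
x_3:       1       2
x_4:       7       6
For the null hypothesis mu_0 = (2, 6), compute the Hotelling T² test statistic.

Step 1 — sample mean vector:
  mean(A) = (1 + 5 + 1 + 7) / 4 = 14/4 = 3.5
  mean(B) = (8 + 6 + 2 + 6) / 4 = 22/4 = 5.5
  x̄ = (3.5, 5.5),  deviation x̄ - mu_0 = (3.5, 5.5) - (2, 6) = (1.5, -0.5).

Step 2 — sample covariance matrix, S[i,j] = (1/(n-1)) · Σ_k (x_{k,i} - mean_i) · (x_{k,j} - mean_j), divisor n-1 = 3:
  S[A,A] = ((-2.5)·(-2.5) + (1.5)·(1.5) + (-2.5)·(-2.5) + (3.5)·(3.5)) / 3 = 27/3 = 9
  S[A,B] = ((-2.5)·(2.5) + (1.5)·(0.5) + (-2.5)·(-3.5) + (3.5)·(0.5)) / 3 = 5/3 = 1.6667
  S[B,B] = ((2.5)·(2.5) + (0.5)·(0.5) + (-3.5)·(-3.5) + (0.5)·(0.5)) / 3 = 19/3 = 6.3333
  S = [[9, 1.6667],
 [1.6667, 6.3333]].

Step 3 — invert S. det(S) = 9·6.3333 - (1.6667)² = 54.2222.
  S^{-1} = (1/det) · [[d, -b], [-b, a]] = [[0.1168, -0.0307],
 [-0.0307, 0.166]].

Step 4 — quadratic form (x̄ - mu_0)^T · S^{-1} · (x̄ - mu_0):
  S^{-1} · (x̄ - mu_0) = (0.1906, -0.1291),
  (x̄ - mu_0)^T · [...] = (1.5)·(0.1906) + (-0.5)·(-0.1291) = 0.3504.

Step 5 — scale by n: T² = 4 · 0.3504 = 1.4016.

T² ≈ 1.4016


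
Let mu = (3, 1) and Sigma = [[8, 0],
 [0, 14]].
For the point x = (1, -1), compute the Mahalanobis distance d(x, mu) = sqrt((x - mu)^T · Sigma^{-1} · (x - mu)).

Step 1 — centre the observation: (x - mu) = (-2, -2).

Step 2 — invert Sigma. det(Sigma) = 8·14 - (0)² = 112.
  Sigma^{-1} = (1/det) · [[d, -b], [-b, a]] = [[0.125, 0],
 [0, 0.0714]].

Step 3 — form the quadratic (x - mu)^T · Sigma^{-1} · (x - mu):
  Sigma^{-1} · (x - mu) = (-0.25, -0.1429).
  (x - mu)^T · [Sigma^{-1} · (x - mu)] = (-2)·(-0.25) + (-2)·(-0.1429) = 0.7857.

Step 4 — take square root: d = √(0.7857) ≈ 0.8864.

d(x, mu) = √(0.7857) ≈ 0.8864


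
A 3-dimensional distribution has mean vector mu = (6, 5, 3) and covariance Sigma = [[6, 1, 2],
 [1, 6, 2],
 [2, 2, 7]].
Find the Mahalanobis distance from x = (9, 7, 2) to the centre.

Step 1 — centre the observation: (x - mu) = (3, 2, -1).

Step 2 — invert Sigma (cofactor / det for 3×3, or solve directly):
  Sigma^{-1} = [[0.1854, -0.0146, -0.0488],
 [-0.0146, 0.1854, -0.0488],
 [-0.0488, -0.0488, 0.1707]].

Step 3 — form the quadratic (x - mu)^T · Sigma^{-1} · (x - mu):
  Sigma^{-1} · (x - mu) = (0.5756, 0.3756, -0.4146).
  (x - mu)^T · [Sigma^{-1} · (x - mu)] = (3)·(0.5756) + (2)·(0.3756) + (-1)·(-0.4146) = 2.8927.

Step 4 — take square root: d = √(2.8927) ≈ 1.7008.

d(x, mu) = √(2.8927) ≈ 1.7008


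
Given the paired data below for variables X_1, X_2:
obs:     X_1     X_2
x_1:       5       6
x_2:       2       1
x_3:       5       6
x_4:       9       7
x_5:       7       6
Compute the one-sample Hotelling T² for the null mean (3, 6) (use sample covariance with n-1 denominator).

Step 1 — sample mean vector:
  mean(X_1) = (5 + 2 + 5 + 9 + 7) / 5 = 28/5 = 5.6
  mean(X_2) = (6 + 1 + 6 + 7 + 6) / 5 = 26/5 = 5.2
  x̄ = (5.6, 5.2),  deviation x̄ - mu_0 = (5.6, 5.2) - (3, 6) = (2.6, -0.8).

Step 2 — sample covariance matrix, S[i,j] = (1/(n-1)) · Σ_k (x_{k,i} - mean_i) · (x_{k,j} - mean_j), divisor n-1 = 4:
  S[X_1,X_1] = ((-0.6)·(-0.6) + (-3.6)·(-3.6) + (-0.6)·(-0.6) + (3.4)·(3.4) + (1.4)·(1.4)) / 4 = 27.2/4 = 6.8
  S[X_1,X_2] = ((-0.6)·(0.8) + (-3.6)·(-4.2) + (-0.6)·(0.8) + (3.4)·(1.8) + (1.4)·(0.8)) / 4 = 21.4/4 = 5.35
  S[X_2,X_2] = ((0.8)·(0.8) + (-4.2)·(-4.2) + (0.8)·(0.8) + (1.8)·(1.8) + (0.8)·(0.8)) / 4 = 22.8/4 = 5.7
  S = [[6.8, 5.35],
 [5.35, 5.7]].

Step 3 — invert S. det(S) = 6.8·5.7 - (5.35)² = 10.1375.
  S^{-1} = (1/det) · [[d, -b], [-b, a]] = [[0.5623, -0.5277],
 [-0.5277, 0.6708]].

Step 4 — quadratic form (x̄ - mu_0)^T · S^{-1} · (x̄ - mu_0):
  S^{-1} · (x̄ - mu_0) = (1.8841, -1.9088),
  (x̄ - mu_0)^T · [...] = (2.6)·(1.8841) + (-0.8)·(-1.9088) = 6.4256.

Step 5 — scale by n: T² = 5 · 6.4256 = 32.1282.

T² ≈ 32.1282


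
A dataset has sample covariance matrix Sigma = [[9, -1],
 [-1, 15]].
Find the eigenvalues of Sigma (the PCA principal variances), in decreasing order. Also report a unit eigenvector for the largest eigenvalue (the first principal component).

Step 1 — characteristic polynomial of 2×2 Sigma:
  det(Sigma - λI) = λ² - trace · λ + det = 0.
  trace = 9 + 15 = 24, det = 9·15 - (-1)² = 134.
Step 2 — discriminant:
  Δ = trace² - 4·det = 576 - 536 = 40.
Step 3 — eigenvalues:
  λ = (trace ± √Δ)/2 = (24 ± 6.3246)/2,
  λ_1 = 15.1623,  λ_2 = 8.8377.

Step 4 — unit eigenvector for λ_1: solve (Sigma - λ_1 I)v = 0. First row:
  (9 - 15.1623)·v_x + (-1)·v_y = 0, i.e. (-6.1623)·v_x + (-1)·v_y = 0,
  so v ∝ (b, λ_1 - a) = (-1, 6.1623); multiply by -1 so the first entry is positive: u = (1, -6.1623).
  ||u|| = √((1)² + (-6.1623)²) = √(38.9737) ≈ 6.2429,
  v_1 = u/||u|| ≈ (0.1602, -0.9871) (||v_1|| = 1).

λ_1 = 15.1623,  λ_2 = 8.8377;  v_1 ≈ (0.1602, -0.9871)


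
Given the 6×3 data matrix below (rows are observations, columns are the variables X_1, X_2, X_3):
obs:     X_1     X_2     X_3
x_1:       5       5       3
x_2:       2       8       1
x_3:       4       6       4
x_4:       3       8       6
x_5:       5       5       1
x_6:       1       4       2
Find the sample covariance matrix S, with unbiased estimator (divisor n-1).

Step 1 — column means:
  mean(X_1) = (5 + 2 + 4 + 3 + 5 + 1) / 6 = 20/6 = 3.3333
  mean(X_2) = (5 + 8 + 6 + 8 + 5 + 4) / 6 = 36/6 = 6
  mean(X_3) = (3 + 1 + 4 + 6 + 1 + 2) / 6 = 17/6 = 2.8333

Step 2 — sample covariance S[i,j] = (1/(n-1)) · Σ_k (x_{k,i} - mean_i) · (x_{k,j} - mean_j), with n-1 = 5.
  S[X_1,X_1] = ((1.6667)·(1.6667) + (-1.3333)·(-1.3333) + (0.6667)·(0.6667) + (-0.3333)·(-0.3333) + (1.6667)·(1.6667) + (-2.3333)·(-2.3333)) / 5 = 13.3333/5 = 2.6667
  S[X_1,X_2] = ((1.6667)·(-1) + (-1.3333)·(2) + (0.6667)·(0) + (-0.3333)·(2) + (1.6667)·(-1) + (-2.3333)·(-2)) / 5 = -2/5 = -0.4
  S[X_1,X_3] = ((1.6667)·(0.1667) + (-1.3333)·(-1.8333) + (0.6667)·(1.1667) + (-0.3333)·(3.1667) + (1.6667)·(-1.8333) + (-2.3333)·(-0.8333)) / 5 = 1.3333/5 = 0.2667
  S[X_2,X_2] = ((-1)·(-1) + (2)·(2) + (0)·(0) + (2)·(2) + (-1)·(-1) + (-2)·(-2)) / 5 = 14/5 = 2.8
  S[X_2,X_3] = ((-1)·(0.1667) + (2)·(-1.8333) + (0)·(1.1667) + (2)·(3.1667) + (-1)·(-1.8333) + (-2)·(-0.8333)) / 5 = 6/5 = 1.2
  S[X_3,X_3] = ((0.1667)·(0.1667) + (-1.8333)·(-1.8333) + (1.1667)·(1.1667) + (3.1667)·(3.1667) + (-1.8333)·(-1.8333) + (-0.8333)·(-0.8333)) / 5 = 18.8333/5 = 3.7667

S is symmetric (S[j,i] = S[i,j]). Assembling:

S = [[2.6667, -0.4, 0.2667],
 [-0.4, 2.8, 1.2],
 [0.2667, 1.2, 3.7667]]


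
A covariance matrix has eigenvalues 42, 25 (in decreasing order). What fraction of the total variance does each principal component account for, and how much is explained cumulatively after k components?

Step 1 — total variance = trace(Sigma) = Σ λ_i = 42 + 25 = 67.

Step 2 — fraction explained by component i = λ_i / Σ λ:
  PC1: 42/67 = 0.6269
  PC2: 25/67 = 0.3731

Step 3 — cumulative fraction after k components = (λ_1 + ... + λ_k) / Σ λ:
  k = 1: 42/67 = 0.6269
  k = 2: (42 + 25)/67 = 67/67 = 1

Summary (fraction, with percent):

explained: PC1 0.6269 (62.69%), PC2 0.3731 (37.31%);  cumulative: 0.6269, 1


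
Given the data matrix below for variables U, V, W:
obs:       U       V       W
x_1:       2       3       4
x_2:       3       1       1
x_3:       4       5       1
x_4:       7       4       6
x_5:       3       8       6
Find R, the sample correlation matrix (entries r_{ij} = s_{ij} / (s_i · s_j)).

Step 1 — column means:
  mean(U) = (2 + 3 + 4 + 7 + 3) / 5 = 19/5 = 3.8
  mean(V) = (3 + 1 + 5 + 4 + 8) / 5 = 21/5 = 4.2
  mean(W) = (4 + 1 + 1 + 6 + 6) / 5 = 18/5 = 3.6

Step 2 — sample variances and covariances s[i,j] = (1/(n-1)) · Σ_k (x_{k,i} - mean_i) · (x_{k,j} - mean_j), with n-1 = 4:
  s[U,U] = ((-1.8)·(-1.8) + (-0.8)·(-0.8) + (0.2)·(0.2) + (3.2)·(3.2) + (-0.8)·(-0.8)) / 4 = 14.8/4 = 3.7
  s[U,V] = ((-1.8)·(-1.2) + (-0.8)·(-3.2) + (0.2)·(0.8) + (3.2)·(-0.2) + (-0.8)·(3.8)) / 4 = 1.2/4 = 0.3
  s[U,W] = ((-1.8)·(0.4) + (-0.8)·(-2.6) + (0.2)·(-2.6) + (3.2)·(2.4) + (-0.8)·(2.4)) / 4 = 6.6/4 = 1.65
  s[V,V] = ((-1.2)·(-1.2) + (-3.2)·(-3.2) + (0.8)·(0.8) + (-0.2)·(-0.2) + (3.8)·(3.8)) / 4 = 26.8/4 = 6.7
  s[V,W] = ((-1.2)·(0.4) + (-3.2)·(-2.6) + (0.8)·(-2.6) + (-0.2)·(2.4) + (3.8)·(2.4)) / 4 = 14.4/4 = 3.6
  s[W,W] = ((0.4)·(0.4) + (-2.6)·(-2.6) + (-2.6)·(-2.6) + (2.4)·(2.4) + (2.4)·(2.4)) / 4 = 25.2/4 = 6.3
  Sample standard deviations s_i = √(s[i,i]):
  s(U) = √(3.7) = 1.9235
  s(V) = √(6.7) = 2.5884
  s(W) = √(6.3) = 2.51

Step 3 — r_{ij} = s_{ij} / (s_i · s_j):
  r[U,U] = 1 (diagonal).
  r[U,V] = 0.3 / (1.9235 · 2.5884) = 0.3 / 4.979 = 0.0603
  r[U,W] = 1.65 / (1.9235 · 2.51) = 1.65 / 4.828 = 0.3418
  r[V,V] = 1 (diagonal).
  r[V,W] = 3.6 / (2.5884 · 2.51) = 3.6 / 6.4969 = 0.5541
  r[W,W] = 1 (diagonal).

R is symmetric with unit diagonal. Assembling:

R = [[1, 0.0603, 0.3418],
 [0.0603, 1, 0.5541],
 [0.3418, 0.5541, 1]]


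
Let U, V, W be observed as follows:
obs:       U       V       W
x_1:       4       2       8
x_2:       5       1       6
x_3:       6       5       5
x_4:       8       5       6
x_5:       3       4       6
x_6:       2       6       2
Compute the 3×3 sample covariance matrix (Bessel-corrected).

Step 1 — column means:
  mean(U) = (4 + 5 + 6 + 8 + 3 + 2) / 6 = 28/6 = 4.6667
  mean(V) = (2 + 1 + 5 + 5 + 4 + 6) / 6 = 23/6 = 3.8333
  mean(W) = (8 + 6 + 5 + 6 + 6 + 2) / 6 = 33/6 = 5.5

Step 2 — sample covariance S[i,j] = (1/(n-1)) · Σ_k (x_{k,i} - mean_i) · (x_{k,j} - mean_j), with n-1 = 5.
  S[U,U] = ((-0.6667)·(-0.6667) + (0.3333)·(0.3333) + (1.3333)·(1.3333) + (3.3333)·(3.3333) + (-1.6667)·(-1.6667) + (-2.6667)·(-2.6667)) / 5 = 23.3333/5 = 4.6667
  S[U,V] = ((-0.6667)·(-1.8333) + (0.3333)·(-2.8333) + (1.3333)·(1.1667) + (3.3333)·(1.1667) + (-1.6667)·(0.1667) + (-2.6667)·(2.1667)) / 5 = -0.3333/5 = -0.0667
  S[U,W] = ((-0.6667)·(2.5) + (0.3333)·(0.5) + (1.3333)·(-0.5) + (3.3333)·(0.5) + (-1.6667)·(0.5) + (-2.6667)·(-3.5)) / 5 = 8/5 = 1.6
  S[V,V] = ((-1.8333)·(-1.8333) + (-2.8333)·(-2.8333) + (1.1667)·(1.1667) + (1.1667)·(1.1667) + (0.1667)·(0.1667) + (2.1667)·(2.1667)) / 5 = 18.8333/5 = 3.7667
  S[V,W] = ((-1.8333)·(2.5) + (-2.8333)·(0.5) + (1.1667)·(-0.5) + (1.1667)·(0.5) + (0.1667)·(0.5) + (2.1667)·(-3.5)) / 5 = -13.5/5 = -2.7
  S[W,W] = ((2.5)·(2.5) + (0.5)·(0.5) + (-0.5)·(-0.5) + (0.5)·(0.5) + (0.5)·(0.5) + (-3.5)·(-3.5)) / 5 = 19.5/5 = 3.9

S is symmetric (S[j,i] = S[i,j]). Assembling:

S = [[4.6667, -0.0667, 1.6],
 [-0.0667, 3.7667, -2.7],
 [1.6, -2.7, 3.9]]


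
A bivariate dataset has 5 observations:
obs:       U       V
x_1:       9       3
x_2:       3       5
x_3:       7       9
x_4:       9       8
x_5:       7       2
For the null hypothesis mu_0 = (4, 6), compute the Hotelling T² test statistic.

Step 1 — sample mean vector:
  mean(U) = (9 + 3 + 7 + 9 + 7) / 5 = 35/5 = 7
  mean(V) = (3 + 5 + 9 + 8 + 2) / 5 = 27/5 = 5.4
  x̄ = (7, 5.4),  deviation x̄ - mu_0 = (7, 5.4) - (4, 6) = (3, -0.6).

Step 2 — sample covariance matrix, S[i,j] = (1/(n-1)) · Σ_k (x_{k,i} - mean_i) · (x_{k,j} - mean_j), divisor n-1 = 4:
  S[U,U] = ((2)·(2) + (-4)·(-4) + (0)·(0) + (2)·(2) + (0)·(0)) / 4 = 24/4 = 6
  S[U,V] = ((2)·(-2.4) + (-4)·(-0.4) + (0)·(3.6) + (2)·(2.6) + (0)·(-3.4)) / 4 = 2/4 = 0.5
  S[V,V] = ((-2.4)·(-2.4) + (-0.4)·(-0.4) + (3.6)·(3.6) + (2.6)·(2.6) + (-3.4)·(-3.4)) / 4 = 37.2/4 = 9.3
  S = [[6, 0.5],
 [0.5, 9.3]].

Step 3 — invert S. det(S) = 6·9.3 - (0.5)² = 55.55.
  S^{-1} = (1/det) · [[d, -b], [-b, a]] = [[0.1674, -0.009],
 [-0.009, 0.108]].

Step 4 — quadratic form (x̄ - mu_0)^T · S^{-1} · (x̄ - mu_0):
  S^{-1} · (x̄ - mu_0) = (0.5077, -0.0918),
  (x̄ - mu_0)^T · [...] = (3)·(0.5077) + (-0.6)·(-0.0918) = 1.578.

Step 5 — scale by n: T² = 5 · 1.578 = 7.8902.

T² ≈ 7.8902


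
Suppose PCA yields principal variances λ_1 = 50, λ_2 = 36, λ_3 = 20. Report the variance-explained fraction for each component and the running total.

Step 1 — total variance = trace(Sigma) = Σ λ_i = 50 + 36 + 20 = 106.

Step 2 — fraction explained by component i = λ_i / Σ λ:
  PC1: 50/106 = 0.4717
  PC2: 36/106 = 0.3396
  PC3: 20/106 = 0.1887

Step 3 — cumulative fraction after k components = (λ_1 + ... + λ_k) / Σ λ:
  k = 1: 50/106 = 0.4717
  k = 2: (50 + 36)/106 = 86/106 = 0.8113
  k = 3: (50 + 36 + 20)/106 = 106/106 = 1

Summary (fraction, with percent):

explained: PC1 0.4717 (47.17%), PC2 0.3396 (33.96%), PC3 0.1887 (18.87%);  cumulative: 0.4717, 0.8113, 1


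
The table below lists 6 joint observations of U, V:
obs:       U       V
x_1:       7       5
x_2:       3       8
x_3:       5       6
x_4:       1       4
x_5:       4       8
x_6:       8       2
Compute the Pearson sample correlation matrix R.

Step 1 — column means:
  mean(U) = (7 + 3 + 5 + 1 + 4 + 8) / 6 = 28/6 = 4.6667
  mean(V) = (5 + 8 + 6 + 4 + 8 + 2) / 6 = 33/6 = 5.5

Step 2 — sample variances and covariances s[i,j] = (1/(n-1)) · Σ_k (x_{k,i} - mean_i) · (x_{k,j} - mean_j), with n-1 = 5:
  s[U,U] = ((2.3333)·(2.3333) + (-1.6667)·(-1.6667) + (0.3333)·(0.3333) + (-3.6667)·(-3.6667) + (-0.6667)·(-0.6667) + (3.3333)·(3.3333)) / 5 = 33.3333/5 = 6.6667
  s[U,V] = ((2.3333)·(-0.5) + (-1.6667)·(2.5) + (0.3333)·(0.5) + (-3.6667)·(-1.5) + (-0.6667)·(2.5) + (3.3333)·(-3.5)) / 5 = -13/5 = -2.6
  s[V,V] = ((-0.5)·(-0.5) + (2.5)·(2.5) + (0.5)·(0.5) + (-1.5)·(-1.5) + (2.5)·(2.5) + (-3.5)·(-3.5)) / 5 = 27.5/5 = 5.5
  Sample standard deviations s_i = √(s[i,i]):
  s(U) = √(6.6667) = 2.582
  s(V) = √(5.5) = 2.3452

Step 3 — r_{ij} = s_{ij} / (s_i · s_j):
  r[U,U] = 1 (diagonal).
  r[U,V] = -2.6 / (2.582 · 2.3452) = -2.6 / 6.0553 = -0.4294
  r[V,V] = 1 (diagonal).

R is symmetric with unit diagonal. Assembling:

R = [[1, -0.4294],
 [-0.4294, 1]]


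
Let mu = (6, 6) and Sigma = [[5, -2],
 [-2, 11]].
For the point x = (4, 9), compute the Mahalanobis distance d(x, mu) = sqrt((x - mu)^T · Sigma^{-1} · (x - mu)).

Step 1 — centre the observation: (x - mu) = (-2, 3).

Step 2 — invert Sigma. det(Sigma) = 5·11 - (-2)² = 51.
  Sigma^{-1} = (1/det) · [[d, -b], [-b, a]] = [[0.2157, 0.0392],
 [0.0392, 0.098]].

Step 3 — form the quadratic (x - mu)^T · Sigma^{-1} · (x - mu):
  Sigma^{-1} · (x - mu) = (-0.3137, 0.2157).
  (x - mu)^T · [Sigma^{-1} · (x - mu)] = (-2)·(-0.3137) + (3)·(0.2157) = 1.2745.

Step 4 — take square root: d = √(1.2745) ≈ 1.1289.

d(x, mu) = √(1.2745) ≈ 1.1289


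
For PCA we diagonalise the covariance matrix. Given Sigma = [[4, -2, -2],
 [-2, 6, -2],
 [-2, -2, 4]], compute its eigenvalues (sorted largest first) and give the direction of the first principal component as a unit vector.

Step 1 — characteristic polynomial p(λ) = det(λI - Sigma) = λ³ - tr·λ² + c_1·λ - det, where tr = trace, c_1 = sum of the principal 2×2 minors, det = det(Sigma):
  tr = 4 + 6 + 4 = 14,
  c_1 = (4·6 - (-2)²) + (4·4 - (-2)²) + (6·4 - (-2)²) = 20 + 12 + 20 = 52,
  det = 4·(6·4 - (-2)²) - (-2)·((-2)·4 - (-2)·(-2)) + (-2)·((-2)·(-2) - 6·(-2)) = 4·(20) - (-2)·(-12) + (-2)·(16) = 24.
  So p(λ) = λ³ - 14λ² + 52λ - 24.
Step 2 — look for an integer root (rational root theorem: any rational root is an integer divisor of 24). Testing λ = 6:
  p(6) = 216 - 504 + 312 - 24 = 0  ✓
  Dividing out (λ - 6): p(λ) = (λ - 6)(λ² - 8λ + 4).
Step 3 — remaining eigenvalues from the quadratic λ² - 8λ + 4 = 0:
  Δ = 8² - 4·4 = 64 - 16 = 48,  λ = (8 ± √48)/2 = (8 ± 6.9282)/2 ≈ 7.4641 or 0.5359.
  Sorted: λ_1 = 7.4641,  λ_2 = 6,  λ_3 = 0.5359  (check: sum = 14 = tr ✓).

Step 4 — unit eigenvector for λ_1 ≈ 7.4641: v spans the null space of (Sigma - λ_1 I), whose rows are
  r_1 = (-3.4641, -2, -2),  r_2 = (-2, -1.4641, -2),  r_3 = (-2, -2, -3.4641).
  v is orthogonal to every row, so take v ∝ r_1 × r_2 = ((-2)·(-2) - (-2)·(-1.4641), (-2)·(-2) - (-3.4641)·(-2), (-3.4641)·(-1.4641) - (-2)·(-2)) ≈ (1.0718, -2.9282, 1.0718).
  Let u = (1.0718, -2.9282, 1.0718).
  ||u|| = √((1.0718)² + (-2.9282)² + (1.0718)²) = √(10.8719) ≈ 3.2973,  v_1 = u/||u|| ≈ (0.3251, -0.8881, 0.3251) (||v_1|| = 1).

λ_1 = 7.4641,  λ_2 = 6,  λ_3 = 0.5359;  v_1 ≈ (0.3251, -0.8881, 0.3251)


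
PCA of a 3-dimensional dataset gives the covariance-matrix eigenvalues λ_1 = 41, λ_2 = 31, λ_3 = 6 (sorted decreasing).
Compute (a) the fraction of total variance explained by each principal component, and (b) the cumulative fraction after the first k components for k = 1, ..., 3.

Step 1 — total variance = trace(Sigma) = Σ λ_i = 41 + 31 + 6 = 78.

Step 2 — fraction explained by component i = λ_i / Σ λ:
  PC1: 41/78 = 0.5256
  PC2: 31/78 = 0.3974
  PC3: 6/78 = 0.0769

Step 3 — cumulative fraction after k components = (λ_1 + ... + λ_k) / Σ λ:
  k = 1: 41/78 = 0.5256
  k = 2: (41 + 31)/78 = 72/78 = 0.9231
  k = 3: (41 + 31 + 6)/78 = 78/78 = 1

Summary (fraction, with percent):

explained: PC1 0.5256 (52.56%), PC2 0.3974 (39.74%), PC3 0.0769 (7.69%);  cumulative: 0.5256, 0.9231, 1


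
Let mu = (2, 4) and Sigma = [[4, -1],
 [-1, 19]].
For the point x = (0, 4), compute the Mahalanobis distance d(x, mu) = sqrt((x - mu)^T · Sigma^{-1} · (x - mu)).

Step 1 — centre the observation: (x - mu) = (-2, 0).

Step 2 — invert Sigma. det(Sigma) = 4·19 - (-1)² = 75.
  Sigma^{-1} = (1/det) · [[d, -b], [-b, a]] = [[0.2533, 0.0133],
 [0.0133, 0.0533]].

Step 3 — form the quadratic (x - mu)^T · Sigma^{-1} · (x - mu):
  Sigma^{-1} · (x - mu) = (-0.5067, -0.0267).
  (x - mu)^T · [Sigma^{-1} · (x - mu)] = (-2)·(-0.5067) + (0)·(-0.0267) = 1.0133.

Step 4 — take square root: d = √(1.0133) ≈ 1.0066.

d(x, mu) = √(1.0133) ≈ 1.0066


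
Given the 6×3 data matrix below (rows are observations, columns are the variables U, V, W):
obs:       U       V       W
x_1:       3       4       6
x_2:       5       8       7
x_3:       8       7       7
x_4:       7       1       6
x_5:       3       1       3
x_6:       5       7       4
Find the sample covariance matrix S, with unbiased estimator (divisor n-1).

Step 1 — column means:
  mean(U) = (3 + 5 + 8 + 7 + 3 + 5) / 6 = 31/6 = 5.1667
  mean(V) = (4 + 8 + 7 + 1 + 1 + 7) / 6 = 28/6 = 4.6667
  mean(W) = (6 + 7 + 7 + 6 + 3 + 4) / 6 = 33/6 = 5.5

Step 2 — sample covariance S[i,j] = (1/(n-1)) · Σ_k (x_{k,i} - mean_i) · (x_{k,j} - mean_j), with n-1 = 5.
  S[U,U] = ((-2.1667)·(-2.1667) + (-0.1667)·(-0.1667) + (2.8333)·(2.8333) + (1.8333)·(1.8333) + (-2.1667)·(-2.1667) + (-0.1667)·(-0.1667)) / 5 = 20.8333/5 = 4.1667
  S[U,V] = ((-2.1667)·(-0.6667) + (-0.1667)·(3.3333) + (2.8333)·(2.3333) + (1.8333)·(-3.6667) + (-2.1667)·(-3.6667) + (-0.1667)·(2.3333)) / 5 = 8.3333/5 = 1.6667
  S[U,W] = ((-2.1667)·(0.5) + (-0.1667)·(1.5) + (2.8333)·(1.5) + (1.8333)·(0.5) + (-2.1667)·(-2.5) + (-0.1667)·(-1.5)) / 5 = 9.5/5 = 1.9
  S[V,V] = ((-0.6667)·(-0.6667) + (3.3333)·(3.3333) + (2.3333)·(2.3333) + (-3.6667)·(-3.6667) + (-3.6667)·(-3.6667) + (2.3333)·(2.3333)) / 5 = 49.3333/5 = 9.8667
  S[V,W] = ((-0.6667)·(0.5) + (3.3333)·(1.5) + (2.3333)·(1.5) + (-3.6667)·(0.5) + (-3.6667)·(-2.5) + (2.3333)·(-1.5)) / 5 = 12/5 = 2.4
  S[W,W] = ((0.5)·(0.5) + (1.5)·(1.5) + (1.5)·(1.5) + (0.5)·(0.5) + (-2.5)·(-2.5) + (-1.5)·(-1.5)) / 5 = 13.5/5 = 2.7

S is symmetric (S[j,i] = S[i,j]). Assembling:

S = [[4.1667, 1.6667, 1.9],
 [1.6667, 9.8667, 2.4],
 [1.9, 2.4, 2.7]]


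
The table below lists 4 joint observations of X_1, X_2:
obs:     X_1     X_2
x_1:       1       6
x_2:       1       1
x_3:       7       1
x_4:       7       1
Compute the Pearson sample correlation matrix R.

Step 1 — column means:
  mean(X_1) = (1 + 1 + 7 + 7) / 4 = 16/4 = 4
  mean(X_2) = (6 + 1 + 1 + 1) / 4 = 9/4 = 2.25

Step 2 — sample variances and covariances s[i,j] = (1/(n-1)) · Σ_k (x_{k,i} - mean_i) · (x_{k,j} - mean_j), with n-1 = 3:
  s[X_1,X_1] = ((-3)·(-3) + (-3)·(-3) + (3)·(3) + (3)·(3)) / 3 = 36/3 = 12
  s[X_1,X_2] = ((-3)·(3.75) + (-3)·(-1.25) + (3)·(-1.25) + (3)·(-1.25)) / 3 = -15/3 = -5
  s[X_2,X_2] = ((3.75)·(3.75) + (-1.25)·(-1.25) + (-1.25)·(-1.25) + (-1.25)·(-1.25)) / 3 = 18.75/3 = 6.25
  Sample standard deviations s_i = √(s[i,i]):
  s(X_1) = √(12) = 3.4641
  s(X_2) = √(6.25) = 2.5

Step 3 — r_{ij} = s_{ij} / (s_i · s_j):
  r[X_1,X_1] = 1 (diagonal).
  r[X_1,X_2] = -5 / (3.4641 · 2.5) = -5 / 8.6603 = -0.5774
  r[X_2,X_2] = 1 (diagonal).

R is symmetric with unit diagonal. Assembling:

R = [[1, -0.5774],
 [-0.5774, 1]]


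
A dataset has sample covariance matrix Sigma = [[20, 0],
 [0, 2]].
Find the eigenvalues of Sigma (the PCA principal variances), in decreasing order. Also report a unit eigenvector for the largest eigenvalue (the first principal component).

Step 1 — characteristic polynomial of 2×2 Sigma:
  det(Sigma - λI) = λ² - trace · λ + det = 0.
  trace = 20 + 2 = 22, det = 20·2 - (0)² = 40.
Step 2 — discriminant:
  Δ = trace² - 4·det = 484 - 160 = 324.
Step 3 — eigenvalues:
  λ = (trace ± √Δ)/2 = (22 ± 18)/2,
  λ_1 = 20,  λ_2 = 2.

Step 4 — unit eigenvector for λ_1: Sigma is diagonal, so its eigenvectors are the coordinate axes. λ_1 = 20 is the diagonal entry on the first coordinate axis, hence
  v_1 = (1, 0) (||v_1|| = 1).

λ_1 = 20,  λ_2 = 2;  v_1 ≈ (1, 0)


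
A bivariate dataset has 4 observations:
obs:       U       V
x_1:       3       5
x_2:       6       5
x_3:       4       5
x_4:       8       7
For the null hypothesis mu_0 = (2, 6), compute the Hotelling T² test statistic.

Step 1 — sample mean vector:
  mean(U) = (3 + 6 + 4 + 8) / 4 = 21/4 = 5.25
  mean(V) = (5 + 5 + 5 + 7) / 4 = 22/4 = 5.5
  x̄ = (5.25, 5.5),  deviation x̄ - mu_0 = (5.25, 5.5) - (2, 6) = (3.25, -0.5).

Step 2 — sample covariance matrix, S[i,j] = (1/(n-1)) · Σ_k (x_{k,i} - mean_i) · (x_{k,j} - mean_j), divisor n-1 = 3:
  S[U,U] = ((-2.25)·(-2.25) + (0.75)·(0.75) + (-1.25)·(-1.25) + (2.75)·(2.75)) / 3 = 14.75/3 = 4.9167
  S[U,V] = ((-2.25)·(-0.5) + (0.75)·(-0.5) + (-1.25)·(-0.5) + (2.75)·(1.5)) / 3 = 5.5/3 = 1.8333
  S[V,V] = ((-0.5)·(-0.5) + (-0.5)·(-0.5) + (-0.5)·(-0.5) + (1.5)·(1.5)) / 3 = 3/3 = 1
  S = [[4.9167, 1.8333],
 [1.8333, 1]].

Step 3 — invert S. det(S) = 4.9167·1 - (1.8333)² = 1.5556.
  S^{-1} = (1/det) · [[d, -b], [-b, a]] = [[0.6429, -1.1786],
 [-1.1786, 3.1607]].

Step 4 — quadratic form (x̄ - mu_0)^T · S^{-1} · (x̄ - mu_0):
  S^{-1} · (x̄ - mu_0) = (2.6786, -5.4107),
  (x̄ - mu_0)^T · [...] = (3.25)·(2.6786) + (-0.5)·(-5.4107) = 11.4107.

Step 5 — scale by n: T² = 4 · 11.4107 = 45.6429.

T² ≈ 45.6429


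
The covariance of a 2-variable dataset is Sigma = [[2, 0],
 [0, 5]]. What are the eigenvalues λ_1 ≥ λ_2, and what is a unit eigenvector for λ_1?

Step 1 — characteristic polynomial of 2×2 Sigma:
  det(Sigma - λI) = λ² - trace · λ + det = 0.
  trace = 2 + 5 = 7, det = 2·5 - (0)² = 10.
Step 2 — discriminant:
  Δ = trace² - 4·det = 49 - 40 = 9.
Step 3 — eigenvalues:
  λ = (trace ± √Δ)/2 = (7 ± 3)/2,
  λ_1 = 5,  λ_2 = 2.

Step 4 — unit eigenvector for λ_1: Sigma is diagonal, so its eigenvectors are the coordinate axes. λ_1 = 5 is the diagonal entry on the second coordinate axis, hence
  v_1 = (0, 1) (||v_1|| = 1).

λ_1 = 5,  λ_2 = 2;  v_1 ≈ (0, 1)


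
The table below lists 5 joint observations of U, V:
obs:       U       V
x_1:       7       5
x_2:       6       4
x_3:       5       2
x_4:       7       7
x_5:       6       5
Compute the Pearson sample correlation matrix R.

Step 1 — column means:
  mean(U) = (7 + 6 + 5 + 7 + 6) / 5 = 31/5 = 6.2
  mean(V) = (5 + 4 + 2 + 7 + 5) / 5 = 23/5 = 4.6

Step 2 — sample variances and covariances s[i,j] = (1/(n-1)) · Σ_k (x_{k,i} - mean_i) · (x_{k,j} - mean_j), with n-1 = 4:
  s[U,U] = ((0.8)·(0.8) + (-0.2)·(-0.2) + (-1.2)·(-1.2) + (0.8)·(0.8) + (-0.2)·(-0.2)) / 4 = 2.8/4 = 0.7
  s[U,V] = ((0.8)·(0.4) + (-0.2)·(-0.6) + (-1.2)·(-2.6) + (0.8)·(2.4) + (-0.2)·(0.4)) / 4 = 5.4/4 = 1.35
  s[V,V] = ((0.4)·(0.4) + (-0.6)·(-0.6) + (-2.6)·(-2.6) + (2.4)·(2.4) + (0.4)·(0.4)) / 4 = 13.2/4 = 3.3
  Sample standard deviations s_i = √(s[i,i]):
  s(U) = √(0.7) = 0.8367
  s(V) = √(3.3) = 1.8166

Step 3 — r_{ij} = s_{ij} / (s_i · s_j):
  r[U,U] = 1 (diagonal).
  r[U,V] = 1.35 / (0.8367 · 1.8166) = 1.35 / 1.5199 = 0.8882
  r[V,V] = 1 (diagonal).

R is symmetric with unit diagonal. Assembling:

R = [[1, 0.8882],
 [0.8882, 1]]


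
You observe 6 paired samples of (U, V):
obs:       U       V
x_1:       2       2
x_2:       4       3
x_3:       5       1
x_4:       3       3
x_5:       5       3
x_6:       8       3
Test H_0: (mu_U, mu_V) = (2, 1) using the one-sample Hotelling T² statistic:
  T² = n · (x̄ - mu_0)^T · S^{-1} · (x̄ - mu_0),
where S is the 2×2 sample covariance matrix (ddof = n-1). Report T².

Step 1 — sample mean vector:
  mean(U) = (2 + 4 + 5 + 3 + 5 + 8) / 6 = 27/6 = 4.5
  mean(V) = (2 + 3 + 1 + 3 + 3 + 3) / 6 = 15/6 = 2.5
  x̄ = (4.5, 2.5),  deviation x̄ - mu_0 = (4.5, 2.5) - (2, 1) = (2.5, 1.5).

Step 2 — sample covariance matrix, S[i,j] = (1/(n-1)) · Σ_k (x_{k,i} - mean_i) · (x_{k,j} - mean_j), divisor n-1 = 5:
  S[U,U] = ((-2.5)·(-2.5) + (-0.5)·(-0.5) + (0.5)·(0.5) + (-1.5)·(-1.5) + (0.5)·(0.5) + (3.5)·(3.5)) / 5 = 21.5/5 = 4.3
  S[U,V] = ((-2.5)·(-0.5) + (-0.5)·(0.5) + (0.5)·(-1.5) + (-1.5)·(0.5) + (0.5)·(0.5) + (3.5)·(0.5)) / 5 = 1.5/5 = 0.3
  S[V,V] = ((-0.5)·(-0.5) + (0.5)·(0.5) + (-1.5)·(-1.5) + (0.5)·(0.5) + (0.5)·(0.5) + (0.5)·(0.5)) / 5 = 3.5/5 = 0.7
  S = [[4.3, 0.3],
 [0.3, 0.7]].

Step 3 — invert S. det(S) = 4.3·0.7 - (0.3)² = 2.92.
  S^{-1} = (1/det) · [[d, -b], [-b, a]] = [[0.2397, -0.1027],
 [-0.1027, 1.4726]].

Step 4 — quadratic form (x̄ - mu_0)^T · S^{-1} · (x̄ - mu_0):
  S^{-1} · (x̄ - mu_0) = (0.4452, 1.9521),
  (x̄ - mu_0)^T · [...] = (2.5)·(0.4452) + (1.5)·(1.9521) = 4.0411.

Step 5 — scale by n: T² = 6 · 4.0411 = 24.2466.

T² ≈ 24.2466


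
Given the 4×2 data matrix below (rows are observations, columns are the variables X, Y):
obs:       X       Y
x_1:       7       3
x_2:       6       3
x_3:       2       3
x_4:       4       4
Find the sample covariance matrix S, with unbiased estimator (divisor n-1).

Step 1 — column means:
  mean(X) = (7 + 6 + 2 + 4) / 4 = 19/4 = 4.75
  mean(Y) = (3 + 3 + 3 + 4) / 4 = 13/4 = 3.25

Step 2 — sample covariance S[i,j] = (1/(n-1)) · Σ_k (x_{k,i} - mean_i) · (x_{k,j} - mean_j), with n-1 = 3.
  S[X,X] = ((2.25)·(2.25) + (1.25)·(1.25) + (-2.75)·(-2.75) + (-0.75)·(-0.75)) / 3 = 14.75/3 = 4.9167
  S[X,Y] = ((2.25)·(-0.25) + (1.25)·(-0.25) + (-2.75)·(-0.25) + (-0.75)·(0.75)) / 3 = -0.75/3 = -0.25
  S[Y,Y] = ((-0.25)·(-0.25) + (-0.25)·(-0.25) + (-0.25)·(-0.25) + (0.75)·(0.75)) / 3 = 0.75/3 = 0.25

S is symmetric (S[j,i] = S[i,j]). Assembling:

S = [[4.9167, -0.25],
 [-0.25, 0.25]]


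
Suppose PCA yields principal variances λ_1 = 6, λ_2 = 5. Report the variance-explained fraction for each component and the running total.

Step 1 — total variance = trace(Sigma) = Σ λ_i = 6 + 5 = 11.

Step 2 — fraction explained by component i = λ_i / Σ λ:
  PC1: 6/11 = 0.5455
  PC2: 5/11 = 0.4545

Step 3 — cumulative fraction after k components = (λ_1 + ... + λ_k) / Σ λ:
  k = 1: 6/11 = 0.5455
  k = 2: (6 + 5)/11 = 11/11 = 1

Summary (fraction, with percent):

explained: PC1 0.5455 (54.55%), PC2 0.4545 (45.45%);  cumulative: 0.5455, 1


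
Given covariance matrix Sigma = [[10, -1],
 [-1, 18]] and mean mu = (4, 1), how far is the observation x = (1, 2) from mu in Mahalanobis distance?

Step 1 — centre the observation: (x - mu) = (-3, 1).

Step 2 — invert Sigma. det(Sigma) = 10·18 - (-1)² = 179.
  Sigma^{-1} = (1/det) · [[d, -b], [-b, a]] = [[0.1006, 0.0056],
 [0.0056, 0.0559]].

Step 3 — form the quadratic (x - mu)^T · Sigma^{-1} · (x - mu):
  Sigma^{-1} · (x - mu) = (-0.2961, 0.0391).
  (x - mu)^T · [Sigma^{-1} · (x - mu)] = (-3)·(-0.2961) + (1)·(0.0391) = 0.9274.

Step 4 — take square root: d = √(0.9274) ≈ 0.963.

d(x, mu) = √(0.9274) ≈ 0.963


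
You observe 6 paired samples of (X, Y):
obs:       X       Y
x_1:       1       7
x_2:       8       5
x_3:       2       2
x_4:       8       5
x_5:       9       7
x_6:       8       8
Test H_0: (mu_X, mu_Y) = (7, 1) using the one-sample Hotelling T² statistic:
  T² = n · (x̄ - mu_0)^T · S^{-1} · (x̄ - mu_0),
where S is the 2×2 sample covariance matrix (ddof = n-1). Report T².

Step 1 — sample mean vector:
  mean(X) = (1 + 8 + 2 + 8 + 9 + 8) / 6 = 36/6 = 6
  mean(Y) = (7 + 5 + 2 + 5 + 7 + 8) / 6 = 34/6 = 5.6667
  x̄ = (6, 5.6667),  deviation x̄ - mu_0 = (6, 5.6667) - (7, 1) = (-1, 4.6667).

Step 2 — sample covariance matrix, S[i,j] = (1/(n-1)) · Σ_k (x_{k,i} - mean_i) · (x_{k,j} - mean_j), divisor n-1 = 5:
  S[X,X] = ((-5)·(-5) + (2)·(2) + (-4)·(-4) + (2)·(2) + (3)·(3) + (2)·(2)) / 5 = 62/5 = 12.4
  S[X,Y] = ((-5)·(1.3333) + (2)·(-0.6667) + (-4)·(-3.6667) + (2)·(-0.6667) + (3)·(1.3333) + (2)·(2.3333)) / 5 = 14/5 = 2.8
  S[Y,Y] = ((1.3333)·(1.3333) + (-0.6667)·(-0.6667) + (-3.6667)·(-3.6667) + (-0.6667)·(-0.6667) + (1.3333)·(1.3333) + (2.3333)·(2.3333)) / 5 = 23.3333/5 = 4.6667
  S = [[12.4, 2.8],
 [2.8, 4.6667]].

Step 3 — invert S. det(S) = 12.4·4.6667 - (2.8)² = 50.0267.
  S^{-1} = (1/det) · [[d, -b], [-b, a]] = [[0.0933, -0.056],
 [-0.056, 0.2479]].

Step 4 — quadratic form (x̄ - mu_0)^T · S^{-1} · (x̄ - mu_0):
  S^{-1} · (x̄ - mu_0) = (-0.3545, 1.2127),
  (x̄ - mu_0)^T · [...] = (-1)·(-0.3545) + (4.6667)·(1.2127) = 6.0137.

Step 5 — scale by n: T² = 6 · 6.0137 = 36.0821.

T² ≈ 36.0821
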